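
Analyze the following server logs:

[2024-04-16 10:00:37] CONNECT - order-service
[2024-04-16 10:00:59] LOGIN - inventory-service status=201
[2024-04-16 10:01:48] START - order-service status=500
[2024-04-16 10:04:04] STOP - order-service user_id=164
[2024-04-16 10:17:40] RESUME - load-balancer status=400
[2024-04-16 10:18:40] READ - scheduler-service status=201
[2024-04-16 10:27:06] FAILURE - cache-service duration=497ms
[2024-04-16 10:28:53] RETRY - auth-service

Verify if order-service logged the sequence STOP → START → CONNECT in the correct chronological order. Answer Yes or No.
No

To verify sequence order:

1. Find all events in sequence STOP → START → CONNECT for order-service
2. Extract their timestamps
3. Check if timestamps are in ascending order
4. Result: No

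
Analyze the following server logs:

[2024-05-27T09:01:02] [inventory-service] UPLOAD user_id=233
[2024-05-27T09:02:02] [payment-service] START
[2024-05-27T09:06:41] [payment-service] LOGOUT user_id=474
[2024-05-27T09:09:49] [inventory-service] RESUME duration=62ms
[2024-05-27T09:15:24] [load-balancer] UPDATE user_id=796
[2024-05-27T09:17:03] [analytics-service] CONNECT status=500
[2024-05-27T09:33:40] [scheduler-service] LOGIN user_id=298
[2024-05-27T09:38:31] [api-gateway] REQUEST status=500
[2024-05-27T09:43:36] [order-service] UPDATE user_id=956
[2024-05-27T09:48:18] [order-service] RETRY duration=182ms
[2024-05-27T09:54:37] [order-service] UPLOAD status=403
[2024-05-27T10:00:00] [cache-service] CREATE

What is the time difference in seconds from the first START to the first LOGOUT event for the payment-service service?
279

To find the time between events:

1. Locate the first START event for payment-service: 2024-05-27T09:02:02
2. Locate the first LOGOUT event for payment-service: 2024-05-27T09:06:41
3. Calculate the difference: 2024-05-27T09:06:41 - 2024-05-27T09:02:02 = 279 seconds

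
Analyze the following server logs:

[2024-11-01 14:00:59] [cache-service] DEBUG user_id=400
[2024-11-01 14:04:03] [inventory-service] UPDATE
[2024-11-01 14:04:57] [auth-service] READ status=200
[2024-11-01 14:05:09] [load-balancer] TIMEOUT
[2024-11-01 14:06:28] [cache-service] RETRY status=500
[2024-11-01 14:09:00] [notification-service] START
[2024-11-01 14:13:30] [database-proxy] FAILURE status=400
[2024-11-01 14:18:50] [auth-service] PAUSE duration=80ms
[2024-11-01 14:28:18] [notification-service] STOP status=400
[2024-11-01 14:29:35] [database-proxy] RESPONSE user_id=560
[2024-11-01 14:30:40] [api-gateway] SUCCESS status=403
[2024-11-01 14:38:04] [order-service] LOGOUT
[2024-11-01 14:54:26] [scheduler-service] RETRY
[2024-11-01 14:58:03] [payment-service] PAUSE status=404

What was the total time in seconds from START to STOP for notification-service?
1158

To calculate state duration:

1. Find START event for notification-service: 2024-11-01 14:09:00
2. Find STOP event for notification-service: 2024-11-01 14:28:18
3. Calculate duration: 2024-11-01 14:28:18 - 2024-11-01 14:09:00 = 1158 seconds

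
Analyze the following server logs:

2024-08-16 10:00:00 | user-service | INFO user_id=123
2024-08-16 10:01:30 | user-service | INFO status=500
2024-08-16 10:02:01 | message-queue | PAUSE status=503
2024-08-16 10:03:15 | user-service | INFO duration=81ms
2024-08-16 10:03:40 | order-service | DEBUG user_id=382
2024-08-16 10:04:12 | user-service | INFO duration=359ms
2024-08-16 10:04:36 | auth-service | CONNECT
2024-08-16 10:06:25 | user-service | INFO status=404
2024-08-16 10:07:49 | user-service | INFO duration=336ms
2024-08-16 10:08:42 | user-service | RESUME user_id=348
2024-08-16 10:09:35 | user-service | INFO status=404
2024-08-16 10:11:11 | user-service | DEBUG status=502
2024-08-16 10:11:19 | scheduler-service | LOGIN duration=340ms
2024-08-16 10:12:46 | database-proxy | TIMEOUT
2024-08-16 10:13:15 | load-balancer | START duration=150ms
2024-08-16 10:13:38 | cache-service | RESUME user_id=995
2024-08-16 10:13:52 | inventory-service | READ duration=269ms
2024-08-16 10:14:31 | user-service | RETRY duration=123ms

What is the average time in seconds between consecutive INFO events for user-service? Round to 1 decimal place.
95.8

To calculate average interval:

1. Find all INFO events for user-service in order
2. Calculate time gaps between consecutive events
3. Compute mean of gaps: 575 / 6 = 95.8 seconds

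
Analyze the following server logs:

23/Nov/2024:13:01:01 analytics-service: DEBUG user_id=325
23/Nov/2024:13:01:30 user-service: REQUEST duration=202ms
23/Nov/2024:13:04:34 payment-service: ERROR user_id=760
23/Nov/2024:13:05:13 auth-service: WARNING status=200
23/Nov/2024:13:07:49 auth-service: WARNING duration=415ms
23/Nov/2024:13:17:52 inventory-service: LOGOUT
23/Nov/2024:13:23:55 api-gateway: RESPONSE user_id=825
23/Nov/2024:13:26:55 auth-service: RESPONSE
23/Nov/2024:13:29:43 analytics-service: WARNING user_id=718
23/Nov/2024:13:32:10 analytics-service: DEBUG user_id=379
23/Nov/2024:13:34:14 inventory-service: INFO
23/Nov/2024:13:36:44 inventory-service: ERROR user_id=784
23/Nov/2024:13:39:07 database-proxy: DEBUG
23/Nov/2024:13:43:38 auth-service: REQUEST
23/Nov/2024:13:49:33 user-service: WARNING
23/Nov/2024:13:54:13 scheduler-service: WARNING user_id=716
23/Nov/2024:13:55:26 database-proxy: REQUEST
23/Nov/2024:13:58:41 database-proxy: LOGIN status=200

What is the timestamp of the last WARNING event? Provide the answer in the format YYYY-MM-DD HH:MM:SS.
2024-11-23 13:54:13

To find the last event:

1. Filter for all WARNING events
2. Sort by timestamp
3. Select the last one
4. Timestamp: 2024-11-23 13:54:13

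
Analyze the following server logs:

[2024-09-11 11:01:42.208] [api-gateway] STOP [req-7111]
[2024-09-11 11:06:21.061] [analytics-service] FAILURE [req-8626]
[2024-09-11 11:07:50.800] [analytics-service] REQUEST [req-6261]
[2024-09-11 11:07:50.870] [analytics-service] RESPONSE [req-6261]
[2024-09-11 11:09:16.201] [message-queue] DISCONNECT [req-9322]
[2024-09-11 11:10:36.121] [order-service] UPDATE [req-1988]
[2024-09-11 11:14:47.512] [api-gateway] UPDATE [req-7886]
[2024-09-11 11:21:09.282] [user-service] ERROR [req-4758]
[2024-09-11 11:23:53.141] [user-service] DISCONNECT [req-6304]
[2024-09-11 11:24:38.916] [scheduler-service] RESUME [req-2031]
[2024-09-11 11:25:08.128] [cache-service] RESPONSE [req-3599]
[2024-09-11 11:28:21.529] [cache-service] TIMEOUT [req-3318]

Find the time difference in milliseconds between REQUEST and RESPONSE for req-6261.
70

To calculate latency:

1. Find REQUEST with id req-6261: 2024-09-11 11:07:50.800
2. Find RESPONSE with id req-6261: 2024-09-11 11:07:50.870
3. Latency: 2024-09-11 11:07:50.870 - 2024-09-11 11:07:50.800 = 70ms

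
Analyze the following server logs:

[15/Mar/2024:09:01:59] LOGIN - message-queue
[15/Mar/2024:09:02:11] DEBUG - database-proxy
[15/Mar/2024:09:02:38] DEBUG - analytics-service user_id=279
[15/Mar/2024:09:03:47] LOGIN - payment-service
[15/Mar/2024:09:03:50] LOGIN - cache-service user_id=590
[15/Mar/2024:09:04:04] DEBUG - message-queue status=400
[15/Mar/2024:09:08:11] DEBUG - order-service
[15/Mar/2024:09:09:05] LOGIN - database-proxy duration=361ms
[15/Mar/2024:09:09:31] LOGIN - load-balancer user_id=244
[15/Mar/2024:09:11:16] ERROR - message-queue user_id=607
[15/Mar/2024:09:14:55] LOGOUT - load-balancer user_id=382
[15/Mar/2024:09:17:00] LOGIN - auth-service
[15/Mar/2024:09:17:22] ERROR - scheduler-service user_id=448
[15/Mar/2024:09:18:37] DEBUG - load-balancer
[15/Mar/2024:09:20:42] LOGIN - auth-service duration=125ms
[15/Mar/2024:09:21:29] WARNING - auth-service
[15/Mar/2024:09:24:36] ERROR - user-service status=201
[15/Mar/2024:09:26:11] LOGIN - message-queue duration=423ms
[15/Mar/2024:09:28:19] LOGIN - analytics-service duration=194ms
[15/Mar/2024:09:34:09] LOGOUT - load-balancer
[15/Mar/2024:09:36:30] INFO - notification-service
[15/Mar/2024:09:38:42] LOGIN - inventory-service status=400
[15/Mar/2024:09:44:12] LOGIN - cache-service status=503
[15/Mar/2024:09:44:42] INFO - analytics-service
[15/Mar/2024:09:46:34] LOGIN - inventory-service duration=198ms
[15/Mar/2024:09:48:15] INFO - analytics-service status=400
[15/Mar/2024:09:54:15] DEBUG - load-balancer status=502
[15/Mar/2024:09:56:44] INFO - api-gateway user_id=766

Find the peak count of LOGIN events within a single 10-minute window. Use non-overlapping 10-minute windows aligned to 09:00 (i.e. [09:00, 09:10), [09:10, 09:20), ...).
5

To find the burst window:

1. Divide the log period into non-overlapping 10-minute windows starting at 09:00
2. Count LOGIN events in each window
3. Find the window with maximum count
4. Maximum events in a window: 5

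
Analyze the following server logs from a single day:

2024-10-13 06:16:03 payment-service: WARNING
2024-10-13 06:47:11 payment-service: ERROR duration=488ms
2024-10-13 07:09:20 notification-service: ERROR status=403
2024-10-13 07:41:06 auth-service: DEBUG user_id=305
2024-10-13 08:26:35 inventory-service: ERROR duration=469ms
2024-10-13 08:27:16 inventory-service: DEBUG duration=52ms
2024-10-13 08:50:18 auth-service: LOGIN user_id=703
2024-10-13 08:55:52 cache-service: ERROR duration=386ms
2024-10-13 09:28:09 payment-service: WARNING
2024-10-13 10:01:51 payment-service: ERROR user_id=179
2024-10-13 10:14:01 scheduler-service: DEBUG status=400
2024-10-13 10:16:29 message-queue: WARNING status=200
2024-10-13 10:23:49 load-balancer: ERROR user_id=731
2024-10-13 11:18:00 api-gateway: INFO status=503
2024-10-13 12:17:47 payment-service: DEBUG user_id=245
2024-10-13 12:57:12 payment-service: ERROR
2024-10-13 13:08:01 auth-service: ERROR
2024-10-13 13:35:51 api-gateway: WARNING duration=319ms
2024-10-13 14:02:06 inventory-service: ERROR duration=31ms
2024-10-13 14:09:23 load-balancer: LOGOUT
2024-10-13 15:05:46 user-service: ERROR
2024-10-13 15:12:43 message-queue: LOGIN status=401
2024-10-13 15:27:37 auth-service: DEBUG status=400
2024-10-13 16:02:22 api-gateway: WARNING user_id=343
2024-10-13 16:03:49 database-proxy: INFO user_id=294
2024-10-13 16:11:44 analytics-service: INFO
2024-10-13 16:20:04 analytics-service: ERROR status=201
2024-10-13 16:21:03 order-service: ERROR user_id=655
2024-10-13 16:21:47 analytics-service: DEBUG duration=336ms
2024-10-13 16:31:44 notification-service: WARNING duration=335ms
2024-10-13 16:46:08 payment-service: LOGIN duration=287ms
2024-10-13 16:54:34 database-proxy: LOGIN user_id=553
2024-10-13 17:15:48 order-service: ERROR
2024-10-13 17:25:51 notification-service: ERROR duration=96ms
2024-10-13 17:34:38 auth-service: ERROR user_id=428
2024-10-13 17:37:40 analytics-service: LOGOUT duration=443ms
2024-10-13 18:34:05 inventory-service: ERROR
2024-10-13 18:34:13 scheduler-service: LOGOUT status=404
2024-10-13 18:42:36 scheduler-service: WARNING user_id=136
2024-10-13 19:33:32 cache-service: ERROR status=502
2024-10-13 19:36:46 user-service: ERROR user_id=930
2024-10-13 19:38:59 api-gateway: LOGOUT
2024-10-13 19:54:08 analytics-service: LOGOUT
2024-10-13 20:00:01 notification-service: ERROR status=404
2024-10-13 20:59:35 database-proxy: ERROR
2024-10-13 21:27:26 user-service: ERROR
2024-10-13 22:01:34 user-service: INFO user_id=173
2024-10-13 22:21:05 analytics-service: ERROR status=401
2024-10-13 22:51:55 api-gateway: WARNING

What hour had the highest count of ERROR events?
17

To find the peak hour:

1. Group all ERROR events by hour
2. Count events in each hour
3. Find hour with maximum count
4. Peak hour: 17 (with 3 events)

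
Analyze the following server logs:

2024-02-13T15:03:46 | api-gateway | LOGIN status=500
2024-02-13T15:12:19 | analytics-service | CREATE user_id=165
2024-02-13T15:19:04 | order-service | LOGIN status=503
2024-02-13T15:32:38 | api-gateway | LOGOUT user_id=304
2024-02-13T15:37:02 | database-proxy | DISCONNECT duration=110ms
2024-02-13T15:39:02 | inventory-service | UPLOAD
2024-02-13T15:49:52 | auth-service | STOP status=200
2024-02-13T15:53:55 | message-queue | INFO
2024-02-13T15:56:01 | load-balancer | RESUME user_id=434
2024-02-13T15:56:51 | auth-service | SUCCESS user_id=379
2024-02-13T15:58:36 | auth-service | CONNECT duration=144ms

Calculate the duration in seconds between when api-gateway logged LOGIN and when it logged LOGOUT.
1732

To find the time between events:

1. Locate the first LOGIN event for api-gateway: 2024-02-13T15:03:46
2. Locate the first LOGOUT event for api-gateway: 2024-02-13T15:32:38
3. Calculate the difference: 2024-02-13T15:32:38 - 2024-02-13T15:03:46 = 1732 seconds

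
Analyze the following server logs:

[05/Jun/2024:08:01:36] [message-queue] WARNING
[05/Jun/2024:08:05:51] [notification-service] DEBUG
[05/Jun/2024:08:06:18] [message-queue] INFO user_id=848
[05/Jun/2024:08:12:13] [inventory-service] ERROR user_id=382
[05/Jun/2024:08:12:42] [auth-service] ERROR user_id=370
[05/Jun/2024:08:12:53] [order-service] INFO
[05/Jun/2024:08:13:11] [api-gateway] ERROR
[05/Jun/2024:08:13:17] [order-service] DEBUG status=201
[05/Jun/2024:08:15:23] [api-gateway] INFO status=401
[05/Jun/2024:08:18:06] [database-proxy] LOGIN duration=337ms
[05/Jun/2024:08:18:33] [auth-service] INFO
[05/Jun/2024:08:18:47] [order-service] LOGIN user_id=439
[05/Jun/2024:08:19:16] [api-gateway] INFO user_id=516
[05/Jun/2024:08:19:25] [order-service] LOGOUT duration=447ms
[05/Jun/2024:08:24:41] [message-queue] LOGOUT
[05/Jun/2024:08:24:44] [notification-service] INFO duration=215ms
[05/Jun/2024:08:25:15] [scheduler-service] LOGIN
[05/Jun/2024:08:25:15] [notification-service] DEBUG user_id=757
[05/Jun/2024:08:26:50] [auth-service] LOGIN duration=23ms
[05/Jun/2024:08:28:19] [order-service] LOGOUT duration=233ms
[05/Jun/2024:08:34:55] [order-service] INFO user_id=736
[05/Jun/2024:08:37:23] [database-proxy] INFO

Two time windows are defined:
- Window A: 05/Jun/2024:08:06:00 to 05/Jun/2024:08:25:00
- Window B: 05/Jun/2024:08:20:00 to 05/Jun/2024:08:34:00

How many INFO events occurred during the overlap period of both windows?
1

To find overlap events:

1. Window A: 05/Jun/2024:08:06:00 to 05/Jun/2024:08:25:00
2. Window B: 05/Jun/2024:08:20:00 to 05/Jun/2024:08:34:00
3. Overlap period: 05/Jun/2024:08:20:00 to 05/Jun/2024:08:25:00
4. Count INFO events in overlap: 1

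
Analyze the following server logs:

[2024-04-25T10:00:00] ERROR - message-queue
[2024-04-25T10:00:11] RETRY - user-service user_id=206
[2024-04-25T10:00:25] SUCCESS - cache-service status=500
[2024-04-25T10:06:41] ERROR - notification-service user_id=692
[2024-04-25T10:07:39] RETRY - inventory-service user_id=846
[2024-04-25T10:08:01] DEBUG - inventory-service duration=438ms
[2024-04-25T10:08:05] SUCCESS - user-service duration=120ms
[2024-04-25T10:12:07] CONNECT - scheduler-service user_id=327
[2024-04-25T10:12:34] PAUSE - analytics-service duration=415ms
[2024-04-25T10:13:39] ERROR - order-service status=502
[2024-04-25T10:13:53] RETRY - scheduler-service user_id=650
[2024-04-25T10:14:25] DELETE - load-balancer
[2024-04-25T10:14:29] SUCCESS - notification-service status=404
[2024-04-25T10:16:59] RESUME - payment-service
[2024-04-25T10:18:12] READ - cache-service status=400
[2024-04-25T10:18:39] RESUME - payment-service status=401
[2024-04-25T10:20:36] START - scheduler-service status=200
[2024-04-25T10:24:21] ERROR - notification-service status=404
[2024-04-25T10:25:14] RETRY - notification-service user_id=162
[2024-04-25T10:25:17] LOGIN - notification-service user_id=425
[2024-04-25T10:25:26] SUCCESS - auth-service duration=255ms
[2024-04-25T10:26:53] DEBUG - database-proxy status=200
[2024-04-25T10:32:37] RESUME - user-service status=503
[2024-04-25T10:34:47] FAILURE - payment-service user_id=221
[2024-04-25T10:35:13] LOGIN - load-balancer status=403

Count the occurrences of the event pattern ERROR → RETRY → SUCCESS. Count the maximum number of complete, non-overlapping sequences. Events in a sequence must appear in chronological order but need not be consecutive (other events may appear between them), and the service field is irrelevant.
4

To count sequences:

1. Look for pattern: ERROR → RETRY → SUCCESS
2. Greedily scan the log in chronological order, matching each sequence element in turn (ignoring service)
3. Each time the full pattern completes, increment the count and restart matching from the next event
4. Complete non-overlapping sequences found: 4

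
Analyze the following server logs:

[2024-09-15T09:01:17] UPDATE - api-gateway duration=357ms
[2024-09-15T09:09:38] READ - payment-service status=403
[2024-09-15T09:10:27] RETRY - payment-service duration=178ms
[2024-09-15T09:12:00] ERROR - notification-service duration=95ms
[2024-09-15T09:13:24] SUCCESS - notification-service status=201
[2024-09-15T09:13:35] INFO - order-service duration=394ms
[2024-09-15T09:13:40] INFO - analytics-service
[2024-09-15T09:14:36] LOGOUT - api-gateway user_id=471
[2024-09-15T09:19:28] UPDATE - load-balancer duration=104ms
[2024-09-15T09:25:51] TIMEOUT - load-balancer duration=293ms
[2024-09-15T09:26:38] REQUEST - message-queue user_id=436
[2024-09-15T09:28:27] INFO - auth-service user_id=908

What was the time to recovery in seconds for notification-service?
84

To calculate recovery time:

1. Find ERROR event for notification-service: 2024-09-15T09:12:00
2. Find next SUCCESS event for notification-service: 2024-09-15T09:13:24
3. Recovery time: 2024-09-15T09:13:24 - 2024-09-15T09:12:00 = 84 seconds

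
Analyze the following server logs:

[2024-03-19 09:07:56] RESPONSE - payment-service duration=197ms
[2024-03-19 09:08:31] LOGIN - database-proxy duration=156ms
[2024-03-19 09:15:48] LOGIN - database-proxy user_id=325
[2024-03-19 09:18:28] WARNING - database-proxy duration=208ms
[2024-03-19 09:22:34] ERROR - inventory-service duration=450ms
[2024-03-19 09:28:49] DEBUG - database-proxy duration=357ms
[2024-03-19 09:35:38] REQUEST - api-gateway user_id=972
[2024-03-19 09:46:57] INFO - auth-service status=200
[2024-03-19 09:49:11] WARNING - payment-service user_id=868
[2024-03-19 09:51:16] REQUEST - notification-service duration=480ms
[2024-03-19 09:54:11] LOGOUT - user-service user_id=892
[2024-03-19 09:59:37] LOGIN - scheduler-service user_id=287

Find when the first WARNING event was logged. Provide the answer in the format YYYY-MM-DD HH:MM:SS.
2024-03-19 09:18:28

To find the first event:

1. Filter for all WARNING events
2. Sort by timestamp
3. Select the first one
4. Timestamp: 2024-03-19 09:18:28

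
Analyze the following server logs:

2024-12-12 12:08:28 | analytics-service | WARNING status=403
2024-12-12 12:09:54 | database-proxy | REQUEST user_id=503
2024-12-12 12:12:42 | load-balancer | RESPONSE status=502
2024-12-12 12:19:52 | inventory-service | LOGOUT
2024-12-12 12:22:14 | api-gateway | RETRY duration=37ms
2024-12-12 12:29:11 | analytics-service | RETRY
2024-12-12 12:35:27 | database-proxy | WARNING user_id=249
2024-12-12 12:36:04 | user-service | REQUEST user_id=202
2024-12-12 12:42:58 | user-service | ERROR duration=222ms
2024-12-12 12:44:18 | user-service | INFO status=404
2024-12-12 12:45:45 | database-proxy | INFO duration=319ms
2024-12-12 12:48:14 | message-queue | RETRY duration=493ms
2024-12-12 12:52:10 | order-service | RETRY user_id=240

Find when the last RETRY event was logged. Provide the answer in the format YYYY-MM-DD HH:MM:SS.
2024-12-12 12:52:10

To find the last event:

1. Filter for all RETRY events
2. Sort by timestamp
3. Select the last one
4. Timestamp: 2024-12-12 12:52:10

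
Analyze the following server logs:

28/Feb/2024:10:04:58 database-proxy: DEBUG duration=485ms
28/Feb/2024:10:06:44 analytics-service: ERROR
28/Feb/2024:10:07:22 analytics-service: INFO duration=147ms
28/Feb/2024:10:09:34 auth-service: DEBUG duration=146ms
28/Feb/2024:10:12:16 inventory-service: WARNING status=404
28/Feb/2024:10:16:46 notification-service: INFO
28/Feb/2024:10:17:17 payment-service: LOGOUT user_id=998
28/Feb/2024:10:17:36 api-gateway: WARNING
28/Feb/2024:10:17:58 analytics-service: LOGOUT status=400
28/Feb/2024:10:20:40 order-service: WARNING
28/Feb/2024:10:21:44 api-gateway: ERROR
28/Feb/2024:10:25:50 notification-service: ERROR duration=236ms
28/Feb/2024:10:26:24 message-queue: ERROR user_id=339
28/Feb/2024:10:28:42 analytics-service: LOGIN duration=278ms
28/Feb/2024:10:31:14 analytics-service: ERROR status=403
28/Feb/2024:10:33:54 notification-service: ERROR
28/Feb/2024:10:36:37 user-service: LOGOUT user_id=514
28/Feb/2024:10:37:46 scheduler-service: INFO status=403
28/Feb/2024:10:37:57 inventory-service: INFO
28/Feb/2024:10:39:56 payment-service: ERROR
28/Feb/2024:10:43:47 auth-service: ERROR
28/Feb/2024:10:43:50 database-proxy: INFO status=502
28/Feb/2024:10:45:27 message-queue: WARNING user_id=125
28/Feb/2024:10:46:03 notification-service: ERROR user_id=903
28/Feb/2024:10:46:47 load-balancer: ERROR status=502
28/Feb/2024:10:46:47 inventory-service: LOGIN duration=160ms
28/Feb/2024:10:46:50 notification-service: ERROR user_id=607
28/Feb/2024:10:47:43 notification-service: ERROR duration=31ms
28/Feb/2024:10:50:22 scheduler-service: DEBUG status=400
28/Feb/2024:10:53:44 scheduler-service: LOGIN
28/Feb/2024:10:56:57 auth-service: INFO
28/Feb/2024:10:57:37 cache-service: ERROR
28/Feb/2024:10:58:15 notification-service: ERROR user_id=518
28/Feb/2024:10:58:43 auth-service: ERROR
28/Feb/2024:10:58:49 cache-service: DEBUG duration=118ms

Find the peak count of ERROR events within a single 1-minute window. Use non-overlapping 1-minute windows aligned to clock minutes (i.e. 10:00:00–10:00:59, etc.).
3

To find the burst window:

1. Divide the log period into non-overlapping 1-minute windows starting at 10:00
2. Count ERROR events in each window
3. Find the window with maximum count
4. Maximum events in a window: 3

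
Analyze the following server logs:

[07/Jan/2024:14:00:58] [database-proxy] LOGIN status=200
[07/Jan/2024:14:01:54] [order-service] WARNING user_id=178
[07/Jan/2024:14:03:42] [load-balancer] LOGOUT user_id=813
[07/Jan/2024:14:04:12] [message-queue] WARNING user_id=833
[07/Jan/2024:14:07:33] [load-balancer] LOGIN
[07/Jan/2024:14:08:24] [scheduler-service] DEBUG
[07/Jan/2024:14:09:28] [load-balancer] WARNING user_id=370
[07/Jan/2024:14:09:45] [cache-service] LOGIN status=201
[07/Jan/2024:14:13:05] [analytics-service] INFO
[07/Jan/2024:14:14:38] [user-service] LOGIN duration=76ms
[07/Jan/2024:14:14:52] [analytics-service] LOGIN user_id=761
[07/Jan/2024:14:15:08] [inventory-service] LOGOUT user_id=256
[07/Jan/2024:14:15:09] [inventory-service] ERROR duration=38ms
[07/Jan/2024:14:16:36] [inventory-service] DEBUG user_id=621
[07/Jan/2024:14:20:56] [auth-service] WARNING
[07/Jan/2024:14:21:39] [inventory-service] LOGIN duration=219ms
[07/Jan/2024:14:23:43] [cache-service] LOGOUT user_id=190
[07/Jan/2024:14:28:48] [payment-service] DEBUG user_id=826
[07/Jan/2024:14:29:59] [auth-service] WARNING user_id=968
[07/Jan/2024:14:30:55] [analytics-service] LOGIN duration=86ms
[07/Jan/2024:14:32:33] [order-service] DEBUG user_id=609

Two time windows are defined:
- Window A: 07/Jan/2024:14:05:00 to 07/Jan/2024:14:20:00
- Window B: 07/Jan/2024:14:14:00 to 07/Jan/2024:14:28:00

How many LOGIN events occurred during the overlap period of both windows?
2

To find overlap events:

1. Window A: 07/Jan/2024:14:05:00 to 07/Jan/2024:14:20:00
2. Window B: 07/Jan/2024:14:14:00 to 07/Jan/2024:14:28:00
3. Overlap period: 07/Jan/2024:14:14:00 to 07/Jan/2024:14:20:00
4. Count LOGIN events in overlap: 2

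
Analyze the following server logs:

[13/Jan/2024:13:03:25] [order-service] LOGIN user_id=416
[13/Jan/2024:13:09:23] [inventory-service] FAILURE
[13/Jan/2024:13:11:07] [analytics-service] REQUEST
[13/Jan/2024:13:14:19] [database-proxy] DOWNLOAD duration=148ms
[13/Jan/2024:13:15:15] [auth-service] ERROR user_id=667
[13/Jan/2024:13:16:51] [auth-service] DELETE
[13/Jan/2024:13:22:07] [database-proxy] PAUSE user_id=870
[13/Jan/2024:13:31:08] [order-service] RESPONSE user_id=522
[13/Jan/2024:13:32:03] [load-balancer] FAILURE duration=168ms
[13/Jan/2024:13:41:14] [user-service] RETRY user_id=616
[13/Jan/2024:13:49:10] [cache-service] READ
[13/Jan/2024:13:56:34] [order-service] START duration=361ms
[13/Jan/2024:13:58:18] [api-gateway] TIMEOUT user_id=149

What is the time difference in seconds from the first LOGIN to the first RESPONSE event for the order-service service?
1663

To find the time between events:

1. Locate the first LOGIN event for order-service: 13/Jan/2024:13:03:25
2. Locate the first RESPONSE event for order-service: 13/Jan/2024:13:31:08
3. Calculate the difference: 13/Jan/2024:13:31:08 - 13/Jan/2024:13:03:25 = 1663 seconds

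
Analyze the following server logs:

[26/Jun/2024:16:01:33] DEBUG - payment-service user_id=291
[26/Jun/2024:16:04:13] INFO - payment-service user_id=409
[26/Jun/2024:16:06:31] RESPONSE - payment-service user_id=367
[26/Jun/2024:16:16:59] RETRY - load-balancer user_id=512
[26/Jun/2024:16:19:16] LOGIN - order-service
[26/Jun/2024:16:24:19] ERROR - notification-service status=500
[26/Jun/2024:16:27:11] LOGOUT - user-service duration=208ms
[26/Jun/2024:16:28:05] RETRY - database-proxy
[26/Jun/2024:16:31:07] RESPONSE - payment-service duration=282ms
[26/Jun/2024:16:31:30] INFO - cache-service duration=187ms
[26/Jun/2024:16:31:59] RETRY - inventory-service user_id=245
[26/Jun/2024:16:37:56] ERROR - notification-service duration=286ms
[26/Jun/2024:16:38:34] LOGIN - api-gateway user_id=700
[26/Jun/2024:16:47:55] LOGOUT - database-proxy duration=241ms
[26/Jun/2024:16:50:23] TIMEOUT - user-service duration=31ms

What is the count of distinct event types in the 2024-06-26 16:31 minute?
3

To count unique event types:

1. Filter events in the minute starting at 2024-06-26 16:31
2. Extract event types from matching entries
3. Count unique types: 3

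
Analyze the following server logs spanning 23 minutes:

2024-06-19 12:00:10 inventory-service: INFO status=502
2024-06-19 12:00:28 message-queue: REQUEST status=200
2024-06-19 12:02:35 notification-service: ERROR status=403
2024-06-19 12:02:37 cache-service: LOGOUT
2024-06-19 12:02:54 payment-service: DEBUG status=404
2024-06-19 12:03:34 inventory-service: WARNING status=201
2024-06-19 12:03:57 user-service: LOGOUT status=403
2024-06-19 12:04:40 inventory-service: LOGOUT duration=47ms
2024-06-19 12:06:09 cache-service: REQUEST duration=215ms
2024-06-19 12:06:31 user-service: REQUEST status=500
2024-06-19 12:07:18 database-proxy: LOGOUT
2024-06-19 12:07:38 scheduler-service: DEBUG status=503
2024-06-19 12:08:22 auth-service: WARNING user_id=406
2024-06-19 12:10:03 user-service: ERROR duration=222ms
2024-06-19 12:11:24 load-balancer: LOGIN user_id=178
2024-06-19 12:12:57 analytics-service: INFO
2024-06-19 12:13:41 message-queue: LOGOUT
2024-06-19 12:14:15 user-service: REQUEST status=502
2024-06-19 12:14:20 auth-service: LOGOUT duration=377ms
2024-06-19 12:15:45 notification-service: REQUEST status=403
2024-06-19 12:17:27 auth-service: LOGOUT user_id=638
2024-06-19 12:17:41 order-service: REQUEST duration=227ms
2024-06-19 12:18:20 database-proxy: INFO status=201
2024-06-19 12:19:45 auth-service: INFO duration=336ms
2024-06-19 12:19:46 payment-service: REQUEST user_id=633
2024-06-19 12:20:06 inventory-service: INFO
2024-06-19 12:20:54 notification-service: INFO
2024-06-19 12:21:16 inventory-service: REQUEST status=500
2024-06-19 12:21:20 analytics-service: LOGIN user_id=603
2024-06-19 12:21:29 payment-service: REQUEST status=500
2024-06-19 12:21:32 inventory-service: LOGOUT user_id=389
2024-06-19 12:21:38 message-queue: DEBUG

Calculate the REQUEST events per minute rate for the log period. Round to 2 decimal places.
0.39

To calculate the rate:

1. Count total REQUEST events: 9
2. Total time period: 23 minutes
3. Rate = 9 / 23 = 0.39 events per minute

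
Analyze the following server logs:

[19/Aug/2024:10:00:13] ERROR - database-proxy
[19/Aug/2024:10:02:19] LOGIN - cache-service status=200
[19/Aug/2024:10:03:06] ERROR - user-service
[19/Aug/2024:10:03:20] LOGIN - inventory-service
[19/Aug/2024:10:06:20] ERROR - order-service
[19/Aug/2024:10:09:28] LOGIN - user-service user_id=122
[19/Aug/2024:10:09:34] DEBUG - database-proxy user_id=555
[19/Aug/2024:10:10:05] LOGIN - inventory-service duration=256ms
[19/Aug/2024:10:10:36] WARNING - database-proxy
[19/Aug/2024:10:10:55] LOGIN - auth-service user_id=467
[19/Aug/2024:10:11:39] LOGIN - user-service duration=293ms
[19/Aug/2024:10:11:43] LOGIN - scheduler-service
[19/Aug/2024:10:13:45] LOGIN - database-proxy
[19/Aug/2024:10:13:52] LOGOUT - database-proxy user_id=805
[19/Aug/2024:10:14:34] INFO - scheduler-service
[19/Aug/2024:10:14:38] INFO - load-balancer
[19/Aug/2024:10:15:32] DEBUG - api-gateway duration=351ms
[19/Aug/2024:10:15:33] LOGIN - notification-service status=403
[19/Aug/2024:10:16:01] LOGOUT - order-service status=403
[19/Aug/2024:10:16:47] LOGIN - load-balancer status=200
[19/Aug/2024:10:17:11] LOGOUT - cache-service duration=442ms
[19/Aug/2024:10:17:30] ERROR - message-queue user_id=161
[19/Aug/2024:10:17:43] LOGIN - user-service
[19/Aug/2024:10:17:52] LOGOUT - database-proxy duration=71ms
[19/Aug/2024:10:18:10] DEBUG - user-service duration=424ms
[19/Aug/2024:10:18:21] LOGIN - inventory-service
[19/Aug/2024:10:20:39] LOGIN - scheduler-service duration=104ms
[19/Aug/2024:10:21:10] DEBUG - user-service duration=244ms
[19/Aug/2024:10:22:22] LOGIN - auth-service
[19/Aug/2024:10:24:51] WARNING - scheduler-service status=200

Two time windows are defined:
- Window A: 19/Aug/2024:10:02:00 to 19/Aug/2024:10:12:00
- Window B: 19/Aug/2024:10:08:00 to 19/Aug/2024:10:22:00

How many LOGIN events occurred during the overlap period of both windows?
5

To find overlap events:

1. Window A: 19/Aug/2024:10:02:00 to 19/Aug/2024:10:12:00
2. Window B: 19/Aug/2024:10:08:00 to 19/Aug/2024:10:22:00
3. Overlap period: 19/Aug/2024:10:08:00 to 19/Aug/2024:10:12:00
4. Count LOGIN events in overlap: 5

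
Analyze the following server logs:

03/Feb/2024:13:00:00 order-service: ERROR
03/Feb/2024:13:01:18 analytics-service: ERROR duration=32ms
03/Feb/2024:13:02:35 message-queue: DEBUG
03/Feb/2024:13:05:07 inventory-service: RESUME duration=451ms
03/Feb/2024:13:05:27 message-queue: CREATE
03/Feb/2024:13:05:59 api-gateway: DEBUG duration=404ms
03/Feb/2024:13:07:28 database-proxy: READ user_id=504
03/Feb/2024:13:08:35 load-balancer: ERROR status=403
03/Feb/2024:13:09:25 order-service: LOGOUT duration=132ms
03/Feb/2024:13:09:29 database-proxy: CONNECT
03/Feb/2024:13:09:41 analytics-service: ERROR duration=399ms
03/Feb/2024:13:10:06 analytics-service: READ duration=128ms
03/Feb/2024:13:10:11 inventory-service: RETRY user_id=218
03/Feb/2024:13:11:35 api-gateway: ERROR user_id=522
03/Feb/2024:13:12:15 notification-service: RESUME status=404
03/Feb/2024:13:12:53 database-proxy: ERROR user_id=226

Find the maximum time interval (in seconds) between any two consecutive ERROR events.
437

To find the longest gap:

1. Extract all ERROR events in chronological order
2. Calculate time differences between consecutive events
3. Find the maximum difference
4. Longest gap: 437 seconds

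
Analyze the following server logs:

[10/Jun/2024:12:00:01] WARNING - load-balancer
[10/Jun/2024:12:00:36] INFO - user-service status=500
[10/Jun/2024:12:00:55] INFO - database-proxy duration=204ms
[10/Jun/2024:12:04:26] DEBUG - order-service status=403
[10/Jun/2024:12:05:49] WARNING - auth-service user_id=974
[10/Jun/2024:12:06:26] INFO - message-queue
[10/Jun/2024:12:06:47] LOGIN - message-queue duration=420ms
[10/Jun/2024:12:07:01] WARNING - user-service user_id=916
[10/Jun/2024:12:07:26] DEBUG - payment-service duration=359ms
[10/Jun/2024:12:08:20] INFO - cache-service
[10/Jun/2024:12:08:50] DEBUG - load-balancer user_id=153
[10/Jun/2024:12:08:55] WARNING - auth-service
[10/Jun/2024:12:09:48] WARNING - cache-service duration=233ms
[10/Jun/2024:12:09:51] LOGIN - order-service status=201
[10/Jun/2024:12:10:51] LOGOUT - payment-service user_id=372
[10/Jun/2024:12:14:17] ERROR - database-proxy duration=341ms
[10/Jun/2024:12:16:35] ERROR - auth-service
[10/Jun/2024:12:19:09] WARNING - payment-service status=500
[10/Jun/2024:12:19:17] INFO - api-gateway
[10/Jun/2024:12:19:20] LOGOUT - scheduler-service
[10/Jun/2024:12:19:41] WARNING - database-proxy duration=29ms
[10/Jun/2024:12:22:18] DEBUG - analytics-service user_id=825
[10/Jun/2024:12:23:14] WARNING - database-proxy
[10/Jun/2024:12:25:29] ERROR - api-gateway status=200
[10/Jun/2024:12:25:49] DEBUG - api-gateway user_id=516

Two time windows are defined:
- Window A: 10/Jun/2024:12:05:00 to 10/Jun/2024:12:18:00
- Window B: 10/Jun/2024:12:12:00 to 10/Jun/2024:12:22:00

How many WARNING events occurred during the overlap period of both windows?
0

To find overlap events:

1. Window A: 10/Jun/2024:12:05:00 to 10/Jun/2024:12:18:00
2. Window B: 10/Jun/2024:12:12:00 to 10/Jun/2024:12:22:00
3. Overlap period: 10/Jun/2024:12:12:00 to 10/Jun/2024:12:18:00
4. Count WARNING events in overlap: 0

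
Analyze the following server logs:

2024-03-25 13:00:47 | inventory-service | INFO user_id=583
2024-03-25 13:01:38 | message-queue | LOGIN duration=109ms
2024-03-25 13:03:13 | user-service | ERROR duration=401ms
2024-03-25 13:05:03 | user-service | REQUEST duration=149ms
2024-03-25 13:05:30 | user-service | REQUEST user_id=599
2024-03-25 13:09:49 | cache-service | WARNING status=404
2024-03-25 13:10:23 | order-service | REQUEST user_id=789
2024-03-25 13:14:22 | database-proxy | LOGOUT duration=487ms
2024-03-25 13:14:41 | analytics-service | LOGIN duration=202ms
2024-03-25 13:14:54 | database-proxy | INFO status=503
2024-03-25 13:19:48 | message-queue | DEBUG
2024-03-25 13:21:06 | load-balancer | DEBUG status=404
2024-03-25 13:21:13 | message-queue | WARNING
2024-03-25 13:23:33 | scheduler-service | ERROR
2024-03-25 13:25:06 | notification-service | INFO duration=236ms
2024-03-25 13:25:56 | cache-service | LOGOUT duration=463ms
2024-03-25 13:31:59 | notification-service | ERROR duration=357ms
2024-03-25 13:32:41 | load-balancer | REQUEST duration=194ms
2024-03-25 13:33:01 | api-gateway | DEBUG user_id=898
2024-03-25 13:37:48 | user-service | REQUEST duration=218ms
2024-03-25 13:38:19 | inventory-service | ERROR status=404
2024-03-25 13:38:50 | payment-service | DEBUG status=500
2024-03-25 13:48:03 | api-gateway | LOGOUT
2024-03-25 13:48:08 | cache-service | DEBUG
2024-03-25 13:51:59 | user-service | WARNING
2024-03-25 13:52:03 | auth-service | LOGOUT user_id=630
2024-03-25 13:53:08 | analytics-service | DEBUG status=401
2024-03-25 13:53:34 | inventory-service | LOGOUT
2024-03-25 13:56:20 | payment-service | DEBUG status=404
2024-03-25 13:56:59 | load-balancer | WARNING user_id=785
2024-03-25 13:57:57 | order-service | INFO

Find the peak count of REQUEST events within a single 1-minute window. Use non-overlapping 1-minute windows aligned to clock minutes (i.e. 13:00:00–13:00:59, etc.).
2

To find the burst window:

1. Divide the log period into non-overlapping 1-minute windows starting at 13:00
2. Count REQUEST events in each window
3. Find the window with maximum count
4. Maximum events in a window: 2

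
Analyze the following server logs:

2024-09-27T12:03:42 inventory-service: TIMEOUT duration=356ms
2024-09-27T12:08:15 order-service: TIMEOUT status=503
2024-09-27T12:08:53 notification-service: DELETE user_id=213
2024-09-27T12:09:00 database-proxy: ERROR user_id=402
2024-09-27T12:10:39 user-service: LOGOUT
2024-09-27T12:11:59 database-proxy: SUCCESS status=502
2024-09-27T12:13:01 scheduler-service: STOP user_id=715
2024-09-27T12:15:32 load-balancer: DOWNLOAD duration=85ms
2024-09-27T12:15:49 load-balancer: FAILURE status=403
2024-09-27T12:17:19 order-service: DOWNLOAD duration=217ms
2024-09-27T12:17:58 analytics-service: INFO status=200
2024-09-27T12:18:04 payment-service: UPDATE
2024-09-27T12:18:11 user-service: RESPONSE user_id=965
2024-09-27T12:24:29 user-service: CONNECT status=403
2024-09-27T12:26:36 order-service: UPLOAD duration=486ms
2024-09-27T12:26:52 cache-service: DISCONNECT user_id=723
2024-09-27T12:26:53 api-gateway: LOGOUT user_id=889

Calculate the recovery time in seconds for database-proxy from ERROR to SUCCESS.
179

To calculate recovery time:

1. Find ERROR event for database-proxy: 2024-09-27T12:09:00
2. Find next SUCCESS event for database-proxy: 2024-09-27T12:11:59
3. Recovery time: 2024-09-27T12:11:59 - 2024-09-27T12:09:00 = 179 seconds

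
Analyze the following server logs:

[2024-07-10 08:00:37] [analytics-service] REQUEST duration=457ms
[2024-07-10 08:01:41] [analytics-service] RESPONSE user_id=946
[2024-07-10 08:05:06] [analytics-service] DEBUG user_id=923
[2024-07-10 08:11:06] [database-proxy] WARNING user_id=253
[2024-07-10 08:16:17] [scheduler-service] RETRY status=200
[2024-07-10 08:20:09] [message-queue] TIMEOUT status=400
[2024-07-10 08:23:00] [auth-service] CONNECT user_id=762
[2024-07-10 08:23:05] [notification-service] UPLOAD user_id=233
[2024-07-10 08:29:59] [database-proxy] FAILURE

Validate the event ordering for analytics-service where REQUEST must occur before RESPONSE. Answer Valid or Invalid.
Valid

To validate ordering:

1. Required order: REQUEST → RESPONSE
2. Rule: REQUEST must occur before RESPONSE
3. Check actual order of events for analytics-service
4. Result: Valid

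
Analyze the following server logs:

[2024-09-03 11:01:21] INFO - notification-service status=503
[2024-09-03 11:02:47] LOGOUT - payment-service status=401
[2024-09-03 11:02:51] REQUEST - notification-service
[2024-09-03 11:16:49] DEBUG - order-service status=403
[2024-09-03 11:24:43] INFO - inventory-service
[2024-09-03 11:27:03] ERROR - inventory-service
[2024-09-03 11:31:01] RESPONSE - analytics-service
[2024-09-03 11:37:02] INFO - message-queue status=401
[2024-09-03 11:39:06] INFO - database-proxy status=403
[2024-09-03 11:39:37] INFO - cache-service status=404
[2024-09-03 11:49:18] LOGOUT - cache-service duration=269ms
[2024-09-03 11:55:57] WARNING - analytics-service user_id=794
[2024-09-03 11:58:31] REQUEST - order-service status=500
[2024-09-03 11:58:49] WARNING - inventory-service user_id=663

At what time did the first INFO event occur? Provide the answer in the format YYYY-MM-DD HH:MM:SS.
2024-09-03 11:01:21

To find the first event:

1. Filter for all INFO events
2. Sort by timestamp
3. Select the first one
4. Timestamp: 2024-09-03 11:01:21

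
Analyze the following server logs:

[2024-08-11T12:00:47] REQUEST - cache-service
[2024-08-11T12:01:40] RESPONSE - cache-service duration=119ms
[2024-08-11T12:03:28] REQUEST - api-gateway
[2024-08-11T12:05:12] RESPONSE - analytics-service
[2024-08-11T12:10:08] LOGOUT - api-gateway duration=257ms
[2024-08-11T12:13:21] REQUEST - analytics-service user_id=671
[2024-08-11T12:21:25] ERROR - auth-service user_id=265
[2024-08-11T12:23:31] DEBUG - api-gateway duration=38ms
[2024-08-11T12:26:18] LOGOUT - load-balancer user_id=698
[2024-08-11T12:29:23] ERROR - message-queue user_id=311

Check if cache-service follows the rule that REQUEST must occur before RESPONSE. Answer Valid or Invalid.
Valid

To validate ordering:

1. Required order: REQUEST → RESPONSE
2. Rule: REQUEST must occur before RESPONSE
3. Check actual order of events for cache-service
4. Result: Valid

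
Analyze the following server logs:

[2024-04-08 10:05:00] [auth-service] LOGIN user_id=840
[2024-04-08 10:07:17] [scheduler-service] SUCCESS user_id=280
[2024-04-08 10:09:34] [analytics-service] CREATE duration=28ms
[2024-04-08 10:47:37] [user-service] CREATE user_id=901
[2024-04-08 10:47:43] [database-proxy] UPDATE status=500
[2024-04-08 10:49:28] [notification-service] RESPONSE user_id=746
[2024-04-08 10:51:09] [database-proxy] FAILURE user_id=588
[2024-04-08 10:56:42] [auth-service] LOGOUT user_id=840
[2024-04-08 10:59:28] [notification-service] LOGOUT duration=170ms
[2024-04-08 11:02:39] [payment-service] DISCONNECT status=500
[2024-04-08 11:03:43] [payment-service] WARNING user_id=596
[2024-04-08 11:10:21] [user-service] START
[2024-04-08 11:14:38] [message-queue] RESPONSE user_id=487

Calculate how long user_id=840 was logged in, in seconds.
3102

To calculate session duration:

1. Find LOGIN event for user_id=840: 2024-04-08 10:05:00
2. Find LOGOUT event for user_id=840: 2024-04-08 10:56:42
3. Session duration: 2024-04-08 10:56:42 - 2024-04-08 10:05:00 = 3102 seconds (51 minutes)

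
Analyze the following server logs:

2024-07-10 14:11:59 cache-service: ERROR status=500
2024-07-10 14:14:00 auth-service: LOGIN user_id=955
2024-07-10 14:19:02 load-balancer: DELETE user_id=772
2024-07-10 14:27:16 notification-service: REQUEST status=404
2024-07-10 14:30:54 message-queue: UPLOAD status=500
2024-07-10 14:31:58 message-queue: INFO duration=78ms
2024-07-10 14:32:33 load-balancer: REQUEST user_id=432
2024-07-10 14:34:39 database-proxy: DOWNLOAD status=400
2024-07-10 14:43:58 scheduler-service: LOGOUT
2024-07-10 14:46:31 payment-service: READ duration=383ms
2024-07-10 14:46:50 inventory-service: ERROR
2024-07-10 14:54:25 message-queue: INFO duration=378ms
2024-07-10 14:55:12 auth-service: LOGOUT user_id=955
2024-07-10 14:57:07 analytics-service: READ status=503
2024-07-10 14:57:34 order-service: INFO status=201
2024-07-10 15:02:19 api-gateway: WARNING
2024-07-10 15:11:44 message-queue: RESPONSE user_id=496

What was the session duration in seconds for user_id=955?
2472

To calculate session duration:

1. Find LOGIN event for user_id=955: 2024-07-10 14:14:00
2. Find LOGOUT event for user_id=955: 2024-07-10 14:55:12
3. Session duration: 2024-07-10 14:55:12 - 2024-07-10 14:14:00 = 2472 seconds (41 minutes)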